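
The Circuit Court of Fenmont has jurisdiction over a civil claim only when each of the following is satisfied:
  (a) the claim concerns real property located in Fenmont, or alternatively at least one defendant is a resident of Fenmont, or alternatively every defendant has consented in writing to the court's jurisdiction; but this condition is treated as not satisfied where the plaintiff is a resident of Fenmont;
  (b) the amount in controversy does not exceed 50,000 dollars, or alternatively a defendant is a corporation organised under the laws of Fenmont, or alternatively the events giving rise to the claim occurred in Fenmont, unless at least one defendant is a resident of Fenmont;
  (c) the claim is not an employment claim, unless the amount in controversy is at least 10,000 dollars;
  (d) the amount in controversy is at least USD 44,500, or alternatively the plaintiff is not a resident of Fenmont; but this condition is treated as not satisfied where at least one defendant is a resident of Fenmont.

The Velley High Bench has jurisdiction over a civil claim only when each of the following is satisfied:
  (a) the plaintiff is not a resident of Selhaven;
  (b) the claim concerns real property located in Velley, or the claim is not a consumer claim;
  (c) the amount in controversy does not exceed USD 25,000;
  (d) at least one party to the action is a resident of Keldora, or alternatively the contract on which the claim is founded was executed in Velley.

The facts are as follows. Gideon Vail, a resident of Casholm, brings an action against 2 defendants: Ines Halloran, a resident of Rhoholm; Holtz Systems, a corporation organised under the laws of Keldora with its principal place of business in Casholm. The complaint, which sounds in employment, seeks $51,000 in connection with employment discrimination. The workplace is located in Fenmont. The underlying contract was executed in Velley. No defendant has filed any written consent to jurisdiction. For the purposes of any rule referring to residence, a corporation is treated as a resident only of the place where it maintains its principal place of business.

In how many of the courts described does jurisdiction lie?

The Circuit Court of Fenmont:
  (a) The claim does not concern real property; no defendant resides in Fenmont (they reside in Rhoholm, Casholm); no such written consent has been filed — none of the alternatives is met. Fails.
  (b) The operative events occurred in Fenmont, so this disjunct is met. Satisfied.
  (c) The claim is an employment claim. The proviso rescues it, though: the amount in controversy is USD 51,000, which meets the $10,000 floor. Met.
  (d) The amount in controversy is USD 51,000, which meets the USD 44,500 floor — that alternative is enough. The carve-out does not apply: no defendant resides in Fenmont (they reside in Rhoholm, Casholm). Met.
  → Not every requirement is met — no jurisdiction.
The Velley High Bench:
  (a) The plaintiff resides in Casholm, which is not Selhaven. Condition met.
  (b) The claim is an employment claim, not a consumer claim, so this disjunct is met. Satisfied.
  (c) The amount in controversy is $51,000, above the $25,000 ceiling. Not met.
  (d) The contract was executed in Velley, which satisfies one of the alternatives. Satisfied.
  → The court lacks jurisdiction.
No court satisfies all of its conditions.

0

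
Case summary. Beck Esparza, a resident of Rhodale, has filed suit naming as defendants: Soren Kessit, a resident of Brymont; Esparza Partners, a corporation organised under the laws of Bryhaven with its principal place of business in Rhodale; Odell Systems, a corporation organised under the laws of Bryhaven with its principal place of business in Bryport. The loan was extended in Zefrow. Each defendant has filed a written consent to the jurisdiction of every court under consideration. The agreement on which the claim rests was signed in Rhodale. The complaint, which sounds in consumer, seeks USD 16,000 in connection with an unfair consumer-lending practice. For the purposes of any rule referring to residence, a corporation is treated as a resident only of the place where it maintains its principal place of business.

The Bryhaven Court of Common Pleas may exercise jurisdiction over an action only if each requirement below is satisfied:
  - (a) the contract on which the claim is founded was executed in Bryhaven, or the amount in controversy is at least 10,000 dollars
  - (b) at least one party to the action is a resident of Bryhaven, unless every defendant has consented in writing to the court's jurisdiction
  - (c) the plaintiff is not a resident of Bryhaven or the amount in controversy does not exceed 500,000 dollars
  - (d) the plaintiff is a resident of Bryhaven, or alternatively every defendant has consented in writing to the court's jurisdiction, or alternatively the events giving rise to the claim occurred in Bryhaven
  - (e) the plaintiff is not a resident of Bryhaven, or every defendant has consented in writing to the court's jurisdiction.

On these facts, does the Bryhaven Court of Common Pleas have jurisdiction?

Yes

The Bryhaven Court of Common Pleas:
  (a) The amount in controversy is $16,000, which meets the USD 10,000 floor, so one alternative holds. Satisfied.
  (b) No party resides in Bryhaven. But every defendant has filed written consent, and the 'unless' clause therefore excuses the requirement. Satisfied.
  (c) The plaintiff resides in Rhodale, which is not Bryhaven, so this disjunct is met. Met.
  (d) Every defendant has filed written consent, which satisfies one of the alternatives. Condition met.
  (e) The plaintiff resides in Rhodale, which is not Bryhaven, so this disjunct is met. Condition met.
  → Jurisdiction lies.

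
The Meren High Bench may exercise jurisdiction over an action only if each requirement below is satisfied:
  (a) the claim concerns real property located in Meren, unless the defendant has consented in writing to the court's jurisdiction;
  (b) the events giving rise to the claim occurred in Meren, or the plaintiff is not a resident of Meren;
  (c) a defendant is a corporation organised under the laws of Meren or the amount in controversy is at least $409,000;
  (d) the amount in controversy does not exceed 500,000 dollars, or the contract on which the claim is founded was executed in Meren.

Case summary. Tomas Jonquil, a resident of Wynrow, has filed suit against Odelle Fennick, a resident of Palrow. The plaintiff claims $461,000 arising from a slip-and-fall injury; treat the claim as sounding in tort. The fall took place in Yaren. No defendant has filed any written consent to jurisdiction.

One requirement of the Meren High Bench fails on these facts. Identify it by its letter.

(a)

The Meren High Bench:
  (a) The claim does not concern real property. The proviso offers no rescue either, since no such written consent has been filed. Condition not met.
  (b) The plaintiff resides in Wynrow, which is not Meren — that alternative is enough. Met.
  (c) The amount in controversy is $461,000, which meets the 409,000 dollars floor, so one alternative holds. Satisfied.
  (d) The amount in controversy is USD 461,000, within the $500,000 ceiling, so one alternative holds. Satisfied.
Only condition (a) fails.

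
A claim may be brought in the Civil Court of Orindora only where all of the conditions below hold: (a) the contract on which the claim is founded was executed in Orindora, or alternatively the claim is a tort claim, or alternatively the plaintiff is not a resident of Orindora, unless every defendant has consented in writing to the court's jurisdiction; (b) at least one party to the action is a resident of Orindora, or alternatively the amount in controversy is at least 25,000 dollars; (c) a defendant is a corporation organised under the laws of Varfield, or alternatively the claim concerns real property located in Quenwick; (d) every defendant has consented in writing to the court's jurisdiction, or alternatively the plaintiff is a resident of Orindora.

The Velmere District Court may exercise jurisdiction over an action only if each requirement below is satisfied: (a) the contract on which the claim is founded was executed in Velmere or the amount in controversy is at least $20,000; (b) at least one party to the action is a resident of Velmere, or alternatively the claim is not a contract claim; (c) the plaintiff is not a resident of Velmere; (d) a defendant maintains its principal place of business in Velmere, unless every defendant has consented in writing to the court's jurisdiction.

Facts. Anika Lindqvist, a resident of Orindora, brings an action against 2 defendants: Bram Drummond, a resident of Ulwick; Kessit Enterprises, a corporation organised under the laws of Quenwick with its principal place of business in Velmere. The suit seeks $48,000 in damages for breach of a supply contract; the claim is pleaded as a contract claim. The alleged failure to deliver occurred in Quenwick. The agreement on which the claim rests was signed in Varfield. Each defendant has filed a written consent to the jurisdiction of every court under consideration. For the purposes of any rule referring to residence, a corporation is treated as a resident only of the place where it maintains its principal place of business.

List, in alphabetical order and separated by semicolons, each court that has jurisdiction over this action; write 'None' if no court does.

the Velmere District Court

The Civil Court of Orindora:
  (a) The contract was executed in Varfield, not Orindora; the claim is a contract claim, not a tort claim; the plaintiff resides in Orindora — no alternative holds. However, every defendant has filed written consent, so the 'unless' proviso supplies this condition. Met.
  (b) Anika Lindqvist resides in Orindora, so this disjunct is met. Met.
  (c) The corporate defendant(s) are organised in Quenwick, not Varfield; the claim does not concern real property — every alternative fails. Not satisfied.
  (d) Every defendant has filed written consent, so one alternative holds. Satisfied.
  → At least one condition fails; no jurisdiction.
The Velmere District Court:
  (a) The amount in controversy is 48,000 dollars, which meets the $20,000 floor — that alternative is enough. Condition met.
  (b) Kessit Enterprises resides in Velmere, which satisfies one of the alternatives. Satisfied.
  (c) The plaintiff resides in Orindora, which is not Velmere. Met.
  (d) Kessit Enterprises has its principal place of business in Velmere. Met.
  → The court has jurisdiction.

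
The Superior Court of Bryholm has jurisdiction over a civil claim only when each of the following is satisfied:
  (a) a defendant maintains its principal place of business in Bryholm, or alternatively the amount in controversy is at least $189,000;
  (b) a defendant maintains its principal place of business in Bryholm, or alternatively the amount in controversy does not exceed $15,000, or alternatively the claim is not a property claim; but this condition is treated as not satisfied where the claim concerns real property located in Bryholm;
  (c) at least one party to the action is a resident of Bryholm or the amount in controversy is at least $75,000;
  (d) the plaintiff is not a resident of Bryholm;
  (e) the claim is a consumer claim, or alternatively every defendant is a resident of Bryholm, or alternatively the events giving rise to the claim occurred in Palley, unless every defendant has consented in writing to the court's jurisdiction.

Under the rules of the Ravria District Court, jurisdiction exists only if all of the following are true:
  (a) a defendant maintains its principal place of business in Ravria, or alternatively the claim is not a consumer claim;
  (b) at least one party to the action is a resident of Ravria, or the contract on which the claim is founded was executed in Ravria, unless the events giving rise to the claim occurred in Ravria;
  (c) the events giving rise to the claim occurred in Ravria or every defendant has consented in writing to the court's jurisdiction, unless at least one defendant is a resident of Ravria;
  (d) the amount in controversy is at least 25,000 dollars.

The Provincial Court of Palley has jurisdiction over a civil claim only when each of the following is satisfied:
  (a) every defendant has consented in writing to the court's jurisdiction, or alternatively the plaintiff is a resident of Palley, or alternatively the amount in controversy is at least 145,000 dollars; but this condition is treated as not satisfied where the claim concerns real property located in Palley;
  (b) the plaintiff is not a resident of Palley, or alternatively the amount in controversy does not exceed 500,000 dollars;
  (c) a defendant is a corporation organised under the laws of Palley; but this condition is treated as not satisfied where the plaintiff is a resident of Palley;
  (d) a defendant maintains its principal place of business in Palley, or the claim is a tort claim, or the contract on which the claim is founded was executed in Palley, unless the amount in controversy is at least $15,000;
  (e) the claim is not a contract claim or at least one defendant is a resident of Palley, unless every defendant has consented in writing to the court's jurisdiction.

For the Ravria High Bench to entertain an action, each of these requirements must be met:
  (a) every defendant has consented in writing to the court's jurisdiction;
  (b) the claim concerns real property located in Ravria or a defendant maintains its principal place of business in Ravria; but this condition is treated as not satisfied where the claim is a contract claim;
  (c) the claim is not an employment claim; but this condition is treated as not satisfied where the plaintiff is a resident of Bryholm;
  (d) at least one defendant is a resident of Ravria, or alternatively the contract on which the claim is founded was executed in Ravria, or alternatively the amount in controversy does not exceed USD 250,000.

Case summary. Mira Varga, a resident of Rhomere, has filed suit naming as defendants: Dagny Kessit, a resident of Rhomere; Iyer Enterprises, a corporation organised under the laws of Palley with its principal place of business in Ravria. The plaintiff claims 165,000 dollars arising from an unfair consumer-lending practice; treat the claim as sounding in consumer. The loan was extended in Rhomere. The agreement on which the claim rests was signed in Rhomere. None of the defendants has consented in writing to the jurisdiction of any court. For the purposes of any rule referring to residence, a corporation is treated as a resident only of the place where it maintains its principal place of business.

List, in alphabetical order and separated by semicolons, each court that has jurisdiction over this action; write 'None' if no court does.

the Provincial Court of Palley; the Ravria District Court

The Superior Court of Bryholm:
  (a) The corporate defendant(s) have their principal place of business in Ravria, not Bryholm; the amount in controversy is 165,000 dollars, below the USD 189,000 floor — every alternative fails. Not satisfied.
  (b) The claim is a consumer claim, not a property claim — that alternative is enough. The exception is not triggered, since the claim does not concern real property. Condition met.
  (c) The amount in controversy is 165,000 dollars, which meets the USD 75,000 floor — that alternative is enough. Met.
  (d) The plaintiff resides in Rhomere, which is not Bryholm. Met.
  (e) The claim is a consumer claim, which satisfies one of the alternatives. Condition met.
  → The court lacks jurisdiction.
The Ravria District Court:
  (a) Iyer Enterprises has its principal place of business in Ravria, which satisfies one of the alternatives. Condition met.
  (b) Iyer Enterprises resides in Ravria — that alternative is enough. Met.
  (c) The operative events occurred in Rhomere, not Ravria; no such written consent has been filed — none of the alternatives is met. But Iyer Enterprises resides in Ravria, and the 'unless' clause therefore excuses the requirement. Condition met.
  (d) The amount in controversy is 165,000 dollars, which meets the 25,000 dollars floor. Satisfied.
  → All conditions met; jurisdiction exists.
The Provincial Court of Palley:
  (a) The amount in controversy is $165,000, which meets the 145,000 dollars floor, so one alternative holds. The carve-out does not apply: the claim does not concern real property. Condition met.
  (b) The plaintiff resides in Rhomere, which is not Palley, which satisfies one of the alternatives. Satisfied.
  (c) Iyer Enterprises is organised under the laws of Palley. The exception is not triggered, since the plaintiff resides in Rhomere, not Palley. Condition met.
  (d) The corporate defendant(s) have their principal place of business in Ravria, not Palley; the claim is a consumer claim, not a tort claim; the contract was executed in Rhomere, not Palley — none of the alternatives is met. But the amount in controversy is USD 165,000, which meets the 15,000 dollars floor, and the 'unless' clause therefore excuses the requirement. Condition met.
  (e) The claim is a consumer claim, not a contract claim, so this disjunct is met. Met.
  → The court has jurisdiction.
The Ravria High Bench:
  (a) No such written consent has been filed. Fails.
  (b) Iyer Enterprises has its principal place of business in Ravria, so this disjunct is met. The carve-out does not apply: the claim is a consumer claim, not a contract claim. Satisfied.
  (c) The claim is a consumer claim, not an employment claim. The carve-out does not apply: the plaintiff resides in Rhomere, not Bryholm. Satisfied.
  (d) Iyer Enterprises resides in Ravria — that alternative is enough. Met.
  → Not every requirement is met — no jurisdiction.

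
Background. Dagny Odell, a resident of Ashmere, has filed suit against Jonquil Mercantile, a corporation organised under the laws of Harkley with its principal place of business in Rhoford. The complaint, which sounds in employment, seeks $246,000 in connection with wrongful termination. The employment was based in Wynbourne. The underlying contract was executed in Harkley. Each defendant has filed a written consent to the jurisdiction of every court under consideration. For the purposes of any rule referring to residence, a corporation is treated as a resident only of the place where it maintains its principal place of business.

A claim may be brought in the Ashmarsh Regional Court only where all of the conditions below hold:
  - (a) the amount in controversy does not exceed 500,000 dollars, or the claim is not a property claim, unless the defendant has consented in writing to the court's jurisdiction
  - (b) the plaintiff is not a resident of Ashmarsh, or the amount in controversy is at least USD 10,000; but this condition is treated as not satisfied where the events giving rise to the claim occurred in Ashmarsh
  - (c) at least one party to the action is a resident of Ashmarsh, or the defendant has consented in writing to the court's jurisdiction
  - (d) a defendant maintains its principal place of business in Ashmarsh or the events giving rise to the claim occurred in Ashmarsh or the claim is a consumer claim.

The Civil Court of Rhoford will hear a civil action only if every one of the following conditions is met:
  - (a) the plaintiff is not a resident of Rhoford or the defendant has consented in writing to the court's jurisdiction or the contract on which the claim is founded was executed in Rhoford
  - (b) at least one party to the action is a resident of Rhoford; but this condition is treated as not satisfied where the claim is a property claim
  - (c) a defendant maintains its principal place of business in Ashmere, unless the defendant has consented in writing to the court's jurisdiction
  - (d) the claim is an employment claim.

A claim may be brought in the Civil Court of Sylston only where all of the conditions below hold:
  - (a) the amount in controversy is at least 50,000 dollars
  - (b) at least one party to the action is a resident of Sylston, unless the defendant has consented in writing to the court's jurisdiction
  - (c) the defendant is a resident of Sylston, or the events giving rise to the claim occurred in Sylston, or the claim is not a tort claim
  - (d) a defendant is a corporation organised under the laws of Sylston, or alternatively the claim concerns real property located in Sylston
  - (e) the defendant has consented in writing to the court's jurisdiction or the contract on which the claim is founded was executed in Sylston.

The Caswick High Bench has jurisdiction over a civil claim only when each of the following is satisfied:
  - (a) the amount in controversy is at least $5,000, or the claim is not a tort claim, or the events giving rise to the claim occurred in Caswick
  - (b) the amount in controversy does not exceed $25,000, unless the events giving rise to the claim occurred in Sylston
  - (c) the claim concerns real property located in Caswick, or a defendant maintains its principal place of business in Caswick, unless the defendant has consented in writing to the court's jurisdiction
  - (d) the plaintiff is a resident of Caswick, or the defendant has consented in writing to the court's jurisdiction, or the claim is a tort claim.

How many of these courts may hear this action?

The Ashmarsh Regional Court:
  (a) The amount in controversy is $246,000, within the 500,000 dollars ceiling, so one alternative holds. Satisfied.
  (b) The plaintiff resides in Ashmere, which is not Ashmarsh — that alternative is enough. The exception is not triggered, since the operative events occurred in Wynbourne, not Ashmarsh. Satisfied.
  (c) Every defendant has filed written consent, so one alternative holds. Condition met.
  (d) The corporate defendant(s) have their principal place of business in Rhoford, not Ashmarsh; the operative events occurred in Wynbourne, not Ashmarsh; the claim is an employment claim, not a consumer claim — none of the alternatives is met. Condition not met.
  → Not every requirement is met — no jurisdiction.
The Civil Court of Rhoford:
  (a) The plaintiff resides in Ashmere, which is not Rhoford, so one alternative holds. Satisfied.
  (b) Jonquil Mercantile resides in Rhoford. The carve-out does not apply: the claim is an employment claim, not a property claim. Satisfied.
  (c) The corporate defendant(s) have their principal place of business in Rhoford, not Ashmere. However, every defendant has filed written consent, so the 'unless' proviso supplies this condition. Met.
  (d) The claim is an employment claim. Satisfied.
  → All conditions met; jurisdiction exists.
The Civil Court of Sylston:
  (a) The amount in controversy is USD 246,000, which meets the $50,000 floor. Met.
  (b) No party resides in Sylston. However, every defendant has filed written consent, so the 'unless' proviso supplies this condition. Condition met.
  (c) The claim is an employment claim, not a tort claim, so this disjunct is met. Condition met.
  (d) The corporate defendant(s) are organised in Harkley, not Sylston; the claim does not concern real property — no alternative holds. Not satisfied.
  (e) Every defendant has filed written consent, which satisfies one of the alternatives. Condition met.
  → Not every requirement is met — no jurisdiction.
The Caswick High Bench:
  (a) The amount in controversy is USD 246,000, which meets the 5,000 dollars floor, so this disjunct is met. Satisfied.
  (b) The amount in controversy is $246,000, above the $25,000 ceiling. And the operative events occurred in Wynbourne, not Sylston, so the proviso does not save it. Fails.
  (c) The claim does not concern real property; the corporate defendant(s) have their principal place of business in Rhoford, not Caswick — every alternative fails. The proviso rescues it, though: every defendant has filed written consent. Met.
  (d) Every defendant has filed written consent, so this disjunct is met. Met.
  → No jurisdiction.
Courts with jurisdiction: the Civil Court of Rhoford — 1 in total.

1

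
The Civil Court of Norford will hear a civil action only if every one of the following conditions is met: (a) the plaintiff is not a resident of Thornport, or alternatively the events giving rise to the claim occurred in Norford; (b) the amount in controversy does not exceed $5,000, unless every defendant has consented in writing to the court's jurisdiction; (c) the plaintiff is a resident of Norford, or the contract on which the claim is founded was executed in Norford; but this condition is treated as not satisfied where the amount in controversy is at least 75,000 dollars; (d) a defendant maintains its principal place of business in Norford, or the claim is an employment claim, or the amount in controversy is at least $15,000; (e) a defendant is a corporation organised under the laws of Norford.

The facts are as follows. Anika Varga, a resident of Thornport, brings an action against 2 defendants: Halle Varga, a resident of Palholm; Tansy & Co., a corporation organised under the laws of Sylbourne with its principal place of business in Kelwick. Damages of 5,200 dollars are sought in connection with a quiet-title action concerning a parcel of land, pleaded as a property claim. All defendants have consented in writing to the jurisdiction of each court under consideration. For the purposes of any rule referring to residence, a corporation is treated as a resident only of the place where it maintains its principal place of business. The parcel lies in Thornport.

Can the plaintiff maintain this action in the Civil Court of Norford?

No

The Civil Court of Norford:
  (a) The plaintiff resides in Thornport; the operative events occurred in Thornport, not Norford — every alternative fails. Not met.
  (b) The amount in controversy is 5,200 dollars, above the $5,000 ceiling. The proviso rescues it, though: every defendant has filed written consent. Condition met.
  (c) The plaintiff resides in Thornport, not Norford; no contract (and hence no place of execution) is alleged — none of the alternatives is met. Not satisfied.
  (d) The corporate defendant(s) have their principal place of business in Kelwick, not Norford; the claim is a property claim, not an employment claim; the amount in controversy is 5,200 dollars, below the USD 15,000 floor — every alternative fails. Condition not met.
  (e) The corporate defendant(s) are organised in Sylbourne, not Norford. Not satisfied.
  → At least one condition fails; no jurisdiction.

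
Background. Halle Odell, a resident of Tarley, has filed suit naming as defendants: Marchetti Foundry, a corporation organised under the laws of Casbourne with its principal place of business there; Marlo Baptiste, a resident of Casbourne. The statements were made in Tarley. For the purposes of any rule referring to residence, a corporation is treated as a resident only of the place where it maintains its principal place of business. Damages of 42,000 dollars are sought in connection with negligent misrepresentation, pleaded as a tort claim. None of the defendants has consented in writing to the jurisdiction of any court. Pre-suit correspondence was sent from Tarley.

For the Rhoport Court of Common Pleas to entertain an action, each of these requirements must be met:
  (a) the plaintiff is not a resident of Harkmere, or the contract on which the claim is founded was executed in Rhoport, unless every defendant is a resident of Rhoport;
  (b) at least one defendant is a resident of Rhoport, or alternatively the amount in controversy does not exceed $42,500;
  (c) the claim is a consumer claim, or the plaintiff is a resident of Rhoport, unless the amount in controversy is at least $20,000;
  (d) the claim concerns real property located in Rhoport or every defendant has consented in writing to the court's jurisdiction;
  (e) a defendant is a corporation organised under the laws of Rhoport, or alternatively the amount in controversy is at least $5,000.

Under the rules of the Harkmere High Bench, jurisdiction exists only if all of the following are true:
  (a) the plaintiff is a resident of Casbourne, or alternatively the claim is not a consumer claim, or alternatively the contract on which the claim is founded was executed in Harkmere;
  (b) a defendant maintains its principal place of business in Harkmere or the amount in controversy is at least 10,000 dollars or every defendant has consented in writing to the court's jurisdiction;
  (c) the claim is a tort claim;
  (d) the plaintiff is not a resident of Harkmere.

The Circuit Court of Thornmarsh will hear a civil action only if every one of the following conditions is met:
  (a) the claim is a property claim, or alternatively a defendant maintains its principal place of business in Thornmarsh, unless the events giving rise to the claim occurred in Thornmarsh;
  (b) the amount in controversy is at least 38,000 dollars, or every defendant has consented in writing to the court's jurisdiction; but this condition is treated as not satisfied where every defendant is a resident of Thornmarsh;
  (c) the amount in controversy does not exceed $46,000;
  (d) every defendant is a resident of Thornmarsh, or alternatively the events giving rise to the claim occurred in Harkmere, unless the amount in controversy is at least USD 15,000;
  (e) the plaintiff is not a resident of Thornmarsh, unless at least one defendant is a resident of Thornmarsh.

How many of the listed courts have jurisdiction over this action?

The Rhoport Court of Common Pleas:
  (a) The plaintiff resides in Tarley, which is not Harkmere, which satisfies one of the alternatives. Satisfied.
  (b) The amount in controversy is USD 42,000, within the 42,500 dollars ceiling, so this disjunct is met. Condition met.
  (c) The claim is a tort claim, not a consumer claim; the plaintiff resides in Tarley, not Rhoport — every alternative fails. But the amount in controversy is USD 42,000, which meets the 20,000 dollars floor, and the 'unless' clause therefore excuses the requirement. Met.
  (d) The claim does not concern real property; no such written consent has been filed — none of the alternatives is met. Fails.
  (e) The amount in controversy is USD 42,000, which meets the USD 5,000 floor, so one alternative holds. Met.
  → No jurisdiction.
The Harkmere High Bench:
  (a) The claim is a tort claim, not a consumer claim, so this disjunct is met. Satisfied.
  (b) The amount in controversy is $42,000, which meets the USD 10,000 floor, so this disjunct is met. Satisfied.
  (c) The claim is a tort claim. Condition met.
  (d) The plaintiff resides in Tarley, which is not Harkmere. Satisfied.
  → Jurisdiction lies.
The Circuit Court of Thornmarsh:
  (a) The claim is a tort claim, not a property claim; the corporate defendant(s) have their principal place of business in Casbourne, not Thornmarsh — none of the alternatives is met. And the operative events occurred in Tarley, not Thornmarsh, so the proviso does not save it. Condition not met.
  (b) The amount in controversy is $42,000, which meets the USD 38,000 floor, which satisfies one of the alternatives. And the carve-out is inapplicable — the defendants reside as follows — Marchetti Foundry in Casbourne, Marlo Baptiste in Casbourne — not all in Thornmarsh. Met.
  (c) The amount in controversy is USD 42,000, within the USD 46,000 ceiling. Satisfied.
  (d) The defendants reside as follows — Marchetti Foundry in Casbourne, Marlo Baptiste in Casbourne — not all in Thornmarsh; the operative events occurred in Tarley, not Harkmere — none of the alternatives is met. The proviso rescues it, though: the amount in controversy is 42,000 dollars, which meets the USD 15,000 floor. Satisfied.
  (e) The plaintiff resides in Tarley, which is not Thornmarsh. Met.
  → No jurisdiction.
Courts with jurisdiction: the Harkmere High Bench — 1 in total.

1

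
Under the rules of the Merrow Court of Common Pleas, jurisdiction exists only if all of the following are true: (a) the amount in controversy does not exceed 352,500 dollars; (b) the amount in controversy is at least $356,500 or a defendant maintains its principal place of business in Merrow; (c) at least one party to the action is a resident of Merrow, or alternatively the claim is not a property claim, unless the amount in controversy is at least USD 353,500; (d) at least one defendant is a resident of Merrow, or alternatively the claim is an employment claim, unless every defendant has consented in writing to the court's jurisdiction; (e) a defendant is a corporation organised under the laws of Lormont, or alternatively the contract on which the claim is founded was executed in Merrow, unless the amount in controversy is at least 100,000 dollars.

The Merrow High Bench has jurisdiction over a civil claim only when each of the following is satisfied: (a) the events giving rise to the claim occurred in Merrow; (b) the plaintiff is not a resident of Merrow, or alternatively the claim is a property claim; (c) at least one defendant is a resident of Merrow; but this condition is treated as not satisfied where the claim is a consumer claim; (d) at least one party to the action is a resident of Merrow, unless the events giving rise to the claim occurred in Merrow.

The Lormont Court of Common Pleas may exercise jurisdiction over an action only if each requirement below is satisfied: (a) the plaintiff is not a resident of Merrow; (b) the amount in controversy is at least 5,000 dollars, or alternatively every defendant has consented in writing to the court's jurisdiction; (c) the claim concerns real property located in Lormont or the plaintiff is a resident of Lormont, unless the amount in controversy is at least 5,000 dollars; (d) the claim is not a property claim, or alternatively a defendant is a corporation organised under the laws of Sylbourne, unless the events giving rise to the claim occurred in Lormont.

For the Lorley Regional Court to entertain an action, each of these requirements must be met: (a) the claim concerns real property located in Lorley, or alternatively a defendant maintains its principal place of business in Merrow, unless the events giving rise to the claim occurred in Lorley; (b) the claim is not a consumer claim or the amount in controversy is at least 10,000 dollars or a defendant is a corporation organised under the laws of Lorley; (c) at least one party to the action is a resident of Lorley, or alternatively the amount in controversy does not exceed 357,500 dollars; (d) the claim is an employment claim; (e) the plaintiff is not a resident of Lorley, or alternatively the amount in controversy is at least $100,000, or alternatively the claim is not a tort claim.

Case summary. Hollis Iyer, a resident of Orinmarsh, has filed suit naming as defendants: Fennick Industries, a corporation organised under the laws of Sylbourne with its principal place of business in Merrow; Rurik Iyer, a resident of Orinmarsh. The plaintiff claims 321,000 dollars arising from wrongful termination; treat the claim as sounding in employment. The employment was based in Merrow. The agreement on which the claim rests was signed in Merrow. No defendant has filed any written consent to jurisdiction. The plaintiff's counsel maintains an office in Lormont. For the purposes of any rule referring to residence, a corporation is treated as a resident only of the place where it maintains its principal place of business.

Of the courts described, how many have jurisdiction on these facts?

4

The Merrow Court of Common Pleas:
  (a) The amount in controversy is 321,000 dollars, within the 352,500 dollars ceiling. Condition met.
  (b) Fennick Industries has its principal place of business in Merrow, so one alternative holds. Satisfied.
  (c) Fennick Industries resides in Merrow — that alternative is enough. Satisfied.
  (d) Fennick Industries resides in Merrow, which satisfies one of the alternatives. Met.
  (e) The contract was executed in Merrow, which satisfies one of the alternatives. Met.
  → The court has jurisdiction.
The Merrow High Bench:
  (a) The operative events occurred in Merrow. Met.
  (b) The plaintiff resides in Orinmarsh, which is not Merrow, so this disjunct is met. Satisfied.
  (c) Fennick Industries resides in Merrow. The exception is not triggered, since the claim is an employment claim, not a consumer claim. Met.
  (d) Fennick Industries resides in Merrow. Condition met.
  → Jurisdiction lies.
The Lormont Court of Common Pleas:
  (a) The plaintiff resides in Orinmarsh, which is not Merrow. Met.
  (b) The amount in controversy is USD 321,000, which meets the $5,000 floor, which satisfies one of the alternatives. Met.
  (c) The claim does not concern real property; the plaintiff resides in Orinmarsh, not Lormont — no alternative holds. The proviso rescues it, though: the amount in controversy is $321,000, which meets the USD 5,000 floor. Met.
  (d) The claim is an employment claim, not a property claim, so this disjunct is met. Met.
  → Every requirement is satisfied — jurisdiction.
The Lorley Regional Court:
  (a) Fennick Industries has its principal place of business in Merrow — that alternative is enough. Satisfied.
  (b) The claim is an employment claim, not a consumer claim, so one alternative holds. Condition met.
  (c) The amount in controversy is 321,000 dollars, within the USD 357,500 ceiling — that alternative is enough. Met.
  (d) The claim is an employment claim. Condition met.
  (e) The plaintiff resides in Orinmarsh, which is not Lorley, so one alternative holds. Condition met.
  → All conditions met; jurisdiction exists.
Courts with jurisdiction: the Merrow Court of Common Pleas, the Merrow High Bench, the Lormont Court of Common Pleas, the Lorley Regional Court — 4 in total.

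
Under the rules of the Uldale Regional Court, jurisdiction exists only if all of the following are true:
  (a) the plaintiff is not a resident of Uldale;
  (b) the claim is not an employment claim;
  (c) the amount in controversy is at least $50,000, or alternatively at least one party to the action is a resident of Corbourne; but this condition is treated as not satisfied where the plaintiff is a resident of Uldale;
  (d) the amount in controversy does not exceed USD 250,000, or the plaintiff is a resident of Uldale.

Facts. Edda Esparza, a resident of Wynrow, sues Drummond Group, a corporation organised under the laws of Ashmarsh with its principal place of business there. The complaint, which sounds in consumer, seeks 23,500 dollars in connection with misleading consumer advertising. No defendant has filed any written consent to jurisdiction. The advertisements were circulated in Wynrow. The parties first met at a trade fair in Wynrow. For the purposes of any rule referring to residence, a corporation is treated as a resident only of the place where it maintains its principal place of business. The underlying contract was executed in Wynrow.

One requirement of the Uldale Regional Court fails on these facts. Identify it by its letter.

(c)

The Uldale Regional Court:
  (a) The plaintiff resides in Wynrow, which is not Uldale. Satisfied.
  (b) The claim is a consumer claim, not an employment claim. Met.
  (c) The amount in controversy is 23,500 dollars, below the $50,000 floor; no party resides in Corbourne — every alternative fails. Condition not met.
  (d) The amount in controversy is 23,500 dollars, within the USD 250,000 ceiling, which satisfies one of the alternatives. Satisfied.
Only condition (c) fails.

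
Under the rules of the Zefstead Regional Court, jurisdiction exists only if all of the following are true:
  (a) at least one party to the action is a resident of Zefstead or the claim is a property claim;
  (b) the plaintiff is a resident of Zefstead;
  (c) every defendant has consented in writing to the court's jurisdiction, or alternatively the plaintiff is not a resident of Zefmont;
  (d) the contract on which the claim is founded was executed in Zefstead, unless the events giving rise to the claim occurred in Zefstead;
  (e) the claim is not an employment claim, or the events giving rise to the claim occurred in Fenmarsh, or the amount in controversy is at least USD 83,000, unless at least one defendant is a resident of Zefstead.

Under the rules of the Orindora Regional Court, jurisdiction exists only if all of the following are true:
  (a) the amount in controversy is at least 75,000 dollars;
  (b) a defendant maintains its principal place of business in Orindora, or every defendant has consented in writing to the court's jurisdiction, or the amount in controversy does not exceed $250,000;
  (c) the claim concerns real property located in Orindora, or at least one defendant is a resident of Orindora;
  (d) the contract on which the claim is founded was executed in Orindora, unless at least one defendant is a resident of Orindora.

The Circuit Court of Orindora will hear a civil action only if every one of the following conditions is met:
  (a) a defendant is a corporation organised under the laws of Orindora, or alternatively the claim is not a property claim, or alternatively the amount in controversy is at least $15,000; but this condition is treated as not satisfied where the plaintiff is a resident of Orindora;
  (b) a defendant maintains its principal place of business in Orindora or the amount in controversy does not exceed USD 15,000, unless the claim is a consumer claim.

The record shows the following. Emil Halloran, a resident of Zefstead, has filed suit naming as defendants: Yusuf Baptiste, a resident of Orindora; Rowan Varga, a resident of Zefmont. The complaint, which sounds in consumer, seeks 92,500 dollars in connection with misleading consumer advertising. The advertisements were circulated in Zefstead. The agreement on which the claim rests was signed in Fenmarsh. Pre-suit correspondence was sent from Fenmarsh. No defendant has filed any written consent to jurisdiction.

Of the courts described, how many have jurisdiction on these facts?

The Zefstead Regional Court:
  (a) Emil Halloran resides in Zefstead, so this disjunct is met. Met.
  (b) The plaintiff resides in Zefstead. Satisfied.
  (c) The plaintiff resides in Zefstead, which is not Zefmont, which satisfies one of the alternatives. Satisfied.
  (d) The contract was executed in Fenmarsh, not Zefstead. The proviso rescues it, though: the operative events occurred in Zefstead. Met.
  (e) The claim is a consumer claim, not an employment claim, which satisfies one of the alternatives. Satisfied.
  → All conditions met; jurisdiction exists.
The Orindora Regional Court:
  (a) The amount in controversy is USD 92,500, which meets the USD 75,000 floor. Satisfied.
  (b) The amount in controversy is 92,500 dollars, within the USD 250,000 ceiling, so this disjunct is met. Condition met.
  (c) Yusuf Baptiste resides in Orindora — that alternative is enough. Condition met.
  (d) The contract was executed in Fenmarsh, not Orindora. However, Yusuf Baptiste resides in Orindora, so the 'unless' proviso supplies this condition. Condition met.
  → Every requirement is satisfied — jurisdiction.
The Circuit Court of Orindora:
  (a) The claim is a consumer claim, not a property claim, which satisfies one of the alternatives. The carve-out does not apply: the plaintiff resides in Zefstead, not Orindora. Condition met.
  (b) No defendant is a corporation; the amount in controversy is $92,500, above the USD 15,000 ceiling — no alternative holds. However, the claim is a consumer claim, so the 'unless' proviso supplies this condition. Condition met.
  → Jurisdiction lies.
Courts with jurisdiction: the Zefstead Regional Court, the Orindora Regional Court, the Circuit Court of Orindora — 3 in total.

3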